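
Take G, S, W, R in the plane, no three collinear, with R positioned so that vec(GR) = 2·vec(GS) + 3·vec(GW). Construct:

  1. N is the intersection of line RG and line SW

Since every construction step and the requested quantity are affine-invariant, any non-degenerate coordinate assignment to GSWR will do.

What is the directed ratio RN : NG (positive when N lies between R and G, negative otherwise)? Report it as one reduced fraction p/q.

Choose coordinates G = (0, 0), S = (1, 0), W = (0, 1), R = (2, 3).
1. N is the intersection of line RG and line SW ⇒ N = (2/5, 3/5)
N = R + t·(G−R) with t = 4/5, so RN:NG = t:(1−t) = 4/5:1/5

RN:NG = 4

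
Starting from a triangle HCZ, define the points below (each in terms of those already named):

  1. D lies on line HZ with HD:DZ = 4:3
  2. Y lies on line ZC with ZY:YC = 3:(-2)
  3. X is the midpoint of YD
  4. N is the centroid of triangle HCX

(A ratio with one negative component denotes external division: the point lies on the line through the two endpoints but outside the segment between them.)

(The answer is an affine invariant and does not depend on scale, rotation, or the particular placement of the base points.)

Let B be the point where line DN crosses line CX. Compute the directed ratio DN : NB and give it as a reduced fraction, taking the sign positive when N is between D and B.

DN:NB = 4/5

Assign H = (0, 0), C = (1, 0), Z = (0, 1) — the answer is frame-independent, so this choice is without loss of generality.
1. D lies on line HZ with HD:DZ = 4:3 ⇒ D = (0, 4/7)
2. Y lies on line ZC with ZY:YC = 3:(-2) ⇒ Y = (3, -2)
3. X is the midpoint of YD ⇒ X = (3/2, -5/7)
4. N is the centroid of triangle HCX ⇒ N = (5/6, -5/21)
line DN meets CX at B = (15/8, -5/4)
N = D + t·(B−D) with t = 4/9, so DN:NB = 4/9:5/9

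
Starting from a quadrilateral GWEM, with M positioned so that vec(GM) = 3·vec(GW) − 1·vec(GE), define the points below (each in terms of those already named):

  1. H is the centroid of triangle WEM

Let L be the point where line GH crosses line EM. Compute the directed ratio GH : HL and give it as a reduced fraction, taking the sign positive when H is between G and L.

GH:HL = 8

Assign G = (0, 0), W = (1, 0), E = (0, 1), M = (3, -1) — the answer is frame-independent, so this choice is without loss of generality.
1. H is the centroid of triangle WEM ⇒ H = (4/3, 0)
line GH meets EM at L = (3/2, 0)
H = G + t·(L−G) with t = 8/9, so GH:HL = 8/9:1/9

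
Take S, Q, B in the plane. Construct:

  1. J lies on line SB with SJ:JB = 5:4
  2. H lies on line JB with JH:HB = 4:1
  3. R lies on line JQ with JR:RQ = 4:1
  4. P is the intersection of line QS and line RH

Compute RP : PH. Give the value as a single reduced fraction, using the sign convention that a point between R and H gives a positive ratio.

RP:PH = -5/41

Work in coordinates with S = (0, 0), Q = (1, 0), B = (0, 1).
1. J lies on line SB with SJ:JB = 5:4 ⇒ J = (0, 5/9)
2. H lies on line JB with JH:HB = 4:1 ⇒ H = (0, 41/45)
3. R lies on line JQ with JR:RQ = 4:1 ⇒ R = (4/5, 1/9)
4. P is the intersection of line QS and line RH ⇒ P = (41/45, 0)
P = R + t·(H−R) with t = -5/36, so RP:PH = t:(1−t) = -5/36:41/36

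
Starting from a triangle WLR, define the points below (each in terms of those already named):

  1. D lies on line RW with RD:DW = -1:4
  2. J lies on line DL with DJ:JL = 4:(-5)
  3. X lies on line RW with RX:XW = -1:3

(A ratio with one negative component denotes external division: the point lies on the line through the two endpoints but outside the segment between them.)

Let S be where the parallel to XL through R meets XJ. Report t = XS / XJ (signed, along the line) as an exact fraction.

Choose coordinates W = (0, 0), L = (1, 0), R = (0, 1).
1. D lies on line RW with RD:DW = -1:4 ⇒ D = (0, 4/3)
2. J lies on line DL with DJ:JL = 4:(-5) ⇒ J = (-4, 20/3)
3. X lies on line RW with RX:XW = -1:3 ⇒ X = (0, 3/2)
through R parallel to XL: direction (1, -3/2); meets XJ at S = (-12/5, 23/5)
S = X + t·(J−X) with t = 3/5

t = 3/5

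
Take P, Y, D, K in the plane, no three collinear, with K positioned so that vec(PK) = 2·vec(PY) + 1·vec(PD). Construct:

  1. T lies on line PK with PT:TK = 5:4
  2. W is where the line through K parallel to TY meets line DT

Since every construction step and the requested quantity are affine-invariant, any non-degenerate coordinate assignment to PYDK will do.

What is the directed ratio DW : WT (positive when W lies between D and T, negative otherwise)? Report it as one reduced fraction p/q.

DW:WT = -5/2

Set P = (0, 0), Y = (1, 0), D = (0, 1), K = (2, 1); any affine frame gives the same invariant.
1. T lies on line PK with PT:TK = 5:4 ⇒ T = (10/9, 5/9)
2. W is where the line through K parallel to TY meets line DT ⇒ W = (50/27, 7/27)
W = D + t·(T−D) with t = 5/3, so DW:WT = t:(1−t) = 5/3:-2/3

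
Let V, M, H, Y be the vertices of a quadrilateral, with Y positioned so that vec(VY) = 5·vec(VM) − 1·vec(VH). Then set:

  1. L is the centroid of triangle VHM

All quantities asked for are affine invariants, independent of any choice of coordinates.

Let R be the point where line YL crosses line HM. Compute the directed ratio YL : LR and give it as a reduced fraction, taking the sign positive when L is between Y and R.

Assign V = (0, 0), M = (1, 0), H = (0, 1), Y = (5, -1) — the answer is frame-independent, so this choice is without loss of generality.
1. L is the centroid of triangle VHM ⇒ L = (1/3, 1/3)
line YL meets HM at R = (4/5, 1/5)
L = Y + t·(R−Y) with t = 10/9, so YL:LR = 10/9:-1/9

YL:LR = -10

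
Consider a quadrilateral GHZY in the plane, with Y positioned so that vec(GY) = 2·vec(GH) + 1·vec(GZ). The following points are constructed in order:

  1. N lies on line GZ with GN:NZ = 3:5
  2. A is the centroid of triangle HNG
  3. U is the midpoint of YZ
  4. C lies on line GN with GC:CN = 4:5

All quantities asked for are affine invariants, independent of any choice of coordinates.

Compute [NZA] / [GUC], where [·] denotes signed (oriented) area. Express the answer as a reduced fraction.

[NZA]:[GUC] = -5/4

Assign G = (0, 0), H = (1, 0), Z = (0, 1), Y = (2, 1) — the answer is frame-independent, so this choice is without loss of generality.
1. N lies on line GZ with GN:NZ = 3:5 ⇒ N = (0, 3/8)
2. A is the centroid of triangle HNG ⇒ A = (1/3, 1/8)
3. U is the midpoint of YZ ⇒ U = (1, 1)
4. C lies on line GN with GC:CN = 4:5 ⇒ C = (0, 1/6)
2·[NZA] = -5/24, 2·[GUC] = 1/6
[NZA]:[GUC] = -5/24:1/6 = -5/4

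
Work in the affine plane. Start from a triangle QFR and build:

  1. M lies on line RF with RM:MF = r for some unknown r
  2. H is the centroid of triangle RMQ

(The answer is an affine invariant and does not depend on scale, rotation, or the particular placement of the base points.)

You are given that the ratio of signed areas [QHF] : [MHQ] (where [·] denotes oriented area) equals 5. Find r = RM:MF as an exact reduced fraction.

r = -1/3

Assign Q = (0, 0), F = (1, 0), R = (0, 1) — the answer is frame-independent, so this choice is without loss of generality.
1. With RM:MF = r, write λ = r/(r+1) so M = R + λ·(F−R); M is affine-linear in λ
2. H is the centroid of triangle RMQ ⇒ H is an affine combination of earlier points and hence also affine-linear in λ
Every point depending on M is an affine combination of M and λ-independent points, so each such coordinate is linear in λ; the λ² term in each signed area is a multiple of (F−R)×(F−R) = 0, so 2·[QHF] and 2·[MHQ] are each linear in λ. Evaluating at λ=0 and λ=1:
  2·[QHF] = 1/3·λ − 2/3,   2·[MHQ] = 1/3·λ
So [QHF]:[MHQ] = (1/3·λ − 2/3) / (1/3·λ). Setting this equal to 5:
  1/3·λ − 2/3 = 5·(1/3·λ)  ⇒  λ = -1/2
Then r = λ/(1−λ) = (-1/2)/(3/2) = -1/3. Check: with r = -1/3, M = (-1/2, 3/2) and [QHF]:[MHQ] = 5 as required.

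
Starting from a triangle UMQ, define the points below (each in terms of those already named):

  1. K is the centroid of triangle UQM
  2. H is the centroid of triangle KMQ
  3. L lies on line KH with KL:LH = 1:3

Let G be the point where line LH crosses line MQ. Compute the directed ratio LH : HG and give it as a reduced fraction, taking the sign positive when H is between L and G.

Set U = (0, 0), M = (1, 0), Q = (0, 1); any affine frame gives the same invariant.
1. K is the centroid of triangle UQM ⇒ K = (1/3, 1/3)
2. H is the centroid of triangle KMQ ⇒ H = (4/9, 4/9)
3. L lies on line KH with KL:LH = 1:3 ⇒ L = (13/36, 13/36)
line LH meets MQ at G = (1/2, 1/2)
H = L + t·(G−L) with t = 3/5, so LH:HG = 3/5:2/5

LH:HG = 3/2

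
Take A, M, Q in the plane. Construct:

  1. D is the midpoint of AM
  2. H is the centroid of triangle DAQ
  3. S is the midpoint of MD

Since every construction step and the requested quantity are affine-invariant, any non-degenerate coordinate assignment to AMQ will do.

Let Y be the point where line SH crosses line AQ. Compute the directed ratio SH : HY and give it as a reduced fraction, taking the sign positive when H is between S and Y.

SH:HY = 7/2

Set A = (0, 0), M = (1, 0), Q = (0, 1); any affine frame gives the same invariant.
1. D is the midpoint of AM ⇒ D = (1/2, 0)
2. H is the centroid of triangle DAQ ⇒ H = (1/6, 1/3)
3. S is the midpoint of MD ⇒ S = (3/4, 0)
line SH meets AQ at Y = (0, 3/7)
H = S + t·(Y−S) with t = 7/9, so SH:HY = 7/9:2/9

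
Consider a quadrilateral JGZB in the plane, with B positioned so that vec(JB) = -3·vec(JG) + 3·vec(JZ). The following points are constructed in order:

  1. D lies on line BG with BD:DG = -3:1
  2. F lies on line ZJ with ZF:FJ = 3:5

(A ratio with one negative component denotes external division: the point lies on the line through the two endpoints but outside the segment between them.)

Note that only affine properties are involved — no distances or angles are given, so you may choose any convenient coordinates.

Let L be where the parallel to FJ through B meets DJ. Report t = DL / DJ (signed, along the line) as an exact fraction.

t = 2

Set J = (0, 0), G = (1, 0), Z = (0, 1), B = (-3, 3); any affine frame gives the same invariant.
1. D lies on line BG with BD:DG = -3:1 ⇒ D = (3, -3/2)
2. F lies on line ZJ with ZF:FJ = 3:5 ⇒ F = (0, 5/8)
through B parallel to FJ: direction (0, -5/8); meets DJ at L = (-3, 3/2)
L = D + t·(J−D) with t = 2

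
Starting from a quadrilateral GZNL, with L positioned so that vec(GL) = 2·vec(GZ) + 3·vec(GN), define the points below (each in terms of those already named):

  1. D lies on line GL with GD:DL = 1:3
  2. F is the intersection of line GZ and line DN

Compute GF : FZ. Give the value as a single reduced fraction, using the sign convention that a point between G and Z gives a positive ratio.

Set G = (0, 0), Z = (1, 0), N = (0, 1), L = (2, 3); any affine frame gives the same invariant.
1. D lies on line GL with GD:DL = 1:3 ⇒ D = (1/2, 3/4)
2. F is the intersection of line GZ and line DN ⇒ F = (2, 0)
F = G + t·(Z−G) with t = 2, so GF:FZ = t:(1−t) = 2:-1

GF:FZ = -2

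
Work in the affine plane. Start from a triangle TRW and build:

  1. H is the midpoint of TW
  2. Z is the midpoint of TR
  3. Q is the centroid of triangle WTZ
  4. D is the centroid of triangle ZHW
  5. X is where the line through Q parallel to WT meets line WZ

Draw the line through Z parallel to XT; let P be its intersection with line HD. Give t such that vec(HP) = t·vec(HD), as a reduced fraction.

t = 15/4

Choose coordinates T = (0, 0), R = (1, 0), W = (0, 1).
1. H is the midpoint of TW ⇒ H = (0, 1/2)
2. Z is the midpoint of TR ⇒ Z = (1/2, 0)
3. Q is the centroid of triangle WTZ ⇒ Q = (1/6, 1/3)
4. D is the centroid of triangle ZHW ⇒ D = (1/6, 1/2)
5. X is where the line through Q parallel to WT meets line WZ ⇒ X = (1/6, 2/3)
through Z parallel to XT: direction (-1/6, -2/3); meets HD at P = (5/8, 1/2)
P = H + t·(D−H) with t = 15/4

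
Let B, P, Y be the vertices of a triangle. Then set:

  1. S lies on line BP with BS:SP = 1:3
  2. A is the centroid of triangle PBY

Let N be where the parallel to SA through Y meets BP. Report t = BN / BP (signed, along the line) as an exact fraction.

t = -1/4

Work in coordinates with B = (0, 0), P = (1, 0), Y = (0, 1).
1. S lies on line BP with BS:SP = 1:3 ⇒ S = (1/4, 0)
2. A is the centroid of triangle PBY ⇒ A = (1/3, 1/3)
through Y parallel to SA: direction (1/12, 1/3); meets BP at N = (-1/4, 0)
N = B + t·(P−B) with t = -1/4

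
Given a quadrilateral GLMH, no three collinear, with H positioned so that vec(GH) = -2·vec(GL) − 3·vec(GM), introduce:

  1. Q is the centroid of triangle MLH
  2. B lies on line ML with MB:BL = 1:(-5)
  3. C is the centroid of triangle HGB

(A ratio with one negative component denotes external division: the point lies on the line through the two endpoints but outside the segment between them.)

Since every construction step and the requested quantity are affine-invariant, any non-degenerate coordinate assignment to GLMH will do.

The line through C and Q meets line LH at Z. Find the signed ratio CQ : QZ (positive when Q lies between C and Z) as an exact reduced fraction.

Choose coordinates G = (0, 0), L = (1, 0), M = (0, 1), H = (-2, -3).
1. Q is the centroid of triangle MLH ⇒ Q = (-1/3, -2/3)
2. B lies on line ML with MB:BL = 1:(-5) ⇒ B = (-1/4, 5/4)
3. C is the centroid of triangle HGB ⇒ C = (-3/4, -7/12)
line CQ meets LH at Z = (2/9, -7/9)
Q = C + t·(Z−C) with t = 3/7, so CQ:QZ = 3/7:4/7

CQ:QZ = 3/4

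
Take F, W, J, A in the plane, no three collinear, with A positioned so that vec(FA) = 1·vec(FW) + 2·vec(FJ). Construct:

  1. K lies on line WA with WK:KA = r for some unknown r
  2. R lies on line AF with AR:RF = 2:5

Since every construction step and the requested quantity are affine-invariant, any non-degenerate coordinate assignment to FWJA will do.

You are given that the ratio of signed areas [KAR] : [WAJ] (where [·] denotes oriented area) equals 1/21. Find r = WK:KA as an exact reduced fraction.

r = 5

Choose coordinates F = (0, 0), W = (1, 0), J = (0, 1), A = (1, 2).
1. With WK:KA = r, write λ = r/(r+1) so K = W + λ·(A−W); K is affine-linear in λ
2. R lies on line AF with AR:RF = 2:5 ⇒ R = (5/7, 10/7)
Every point depending on K is an affine combination of K and λ-independent points, so each such coordinate is linear in λ; the λ² term in each signed area is a multiple of (A−W)×(A−W) = 0, so 2·[KAR] and 2·[WAJ] are each linear in λ. Evaluating at λ=0 and λ=1:
  2·[KAR] = -4/7·λ + 4/7,   2·[WAJ] = 2
So [KAR]:[WAJ] = (-4/7·λ + 4/7) / (2). Setting this equal to 1/21:
  -4/7·λ + 4/7 = 1/21·(2)  ⇒  λ = 5/6
Then r = λ/(1−λ) = (5/6)/(1/6) = 5. Check: with r = 5, K = (1, 5/3) and [KAR]:[WAJ] = 1/21 as required.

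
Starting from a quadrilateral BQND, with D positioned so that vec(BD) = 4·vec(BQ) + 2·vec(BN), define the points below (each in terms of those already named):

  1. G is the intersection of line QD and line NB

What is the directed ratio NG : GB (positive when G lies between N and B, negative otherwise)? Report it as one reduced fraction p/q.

NG:GB = -5/2

Assign B = (0, 0), Q = (1, 0), N = (0, 1), D = (4, 2) — the answer is frame-independent, so this choice is without loss of generality.
1. G is the intersection of line QD and line NB ⇒ G = (0, -2/3)
G = N + t·(B−N) with t = 5/3, so NG:GB = t:(1−t) = 5/3:-2/3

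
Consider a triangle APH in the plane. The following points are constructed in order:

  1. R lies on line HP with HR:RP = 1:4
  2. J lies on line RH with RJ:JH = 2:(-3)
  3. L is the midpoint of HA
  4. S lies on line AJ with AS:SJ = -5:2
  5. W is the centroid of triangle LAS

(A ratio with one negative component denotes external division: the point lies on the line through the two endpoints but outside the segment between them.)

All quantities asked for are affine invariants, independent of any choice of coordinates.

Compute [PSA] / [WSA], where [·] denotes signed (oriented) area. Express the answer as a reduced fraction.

Assign A = (0, 0), P = (1, 0), H = (0, 1) — the answer is frame-independent, so this choice is without loss of generality.
1. R lies on line HP with HR:RP = 1:4 ⇒ R = (1/5, 4/5)
2. J lies on line RH with RJ:JH = 2:(-3) ⇒ J = (3/5, 2/5)
3. L is the midpoint of HA ⇒ L = (0, 1/2)
4. S lies on line AJ with AS:SJ = -5:2 ⇒ S = (1, 2/3)
5. W is the centroid of triangle LAS ⇒ W = (1/3, 7/18)
2·[PSA] = 2/3, 2·[WSA] = -1/6
[PSA]:[WSA] = 2/3:-1/6 = -4

[PSA]:[WSA] = -4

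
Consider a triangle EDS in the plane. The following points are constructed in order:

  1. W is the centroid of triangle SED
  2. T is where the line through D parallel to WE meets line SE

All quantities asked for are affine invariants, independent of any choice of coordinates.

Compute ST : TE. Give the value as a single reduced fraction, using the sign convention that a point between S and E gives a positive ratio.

ST:TE = -2

Set E = (0, 0), D = (1, 0), S = (0, 1); any affine frame gives the same invariant.
1. W is the centroid of triangle SED ⇒ W = (1/3, 1/3)
2. T is where the line through D parallel to WE meets line SE ⇒ T = (0, -1)
T = S + t·(E−S) with t = 2, so ST:TE = t:(1−t) = 2:-1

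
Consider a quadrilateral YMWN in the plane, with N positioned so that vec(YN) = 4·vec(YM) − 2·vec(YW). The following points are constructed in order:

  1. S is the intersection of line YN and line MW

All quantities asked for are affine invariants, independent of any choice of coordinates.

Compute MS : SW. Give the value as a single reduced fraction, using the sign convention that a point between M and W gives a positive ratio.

Work in coordinates with Y = (0, 0), M = (1, 0), W = (0, 1), N = (4, -2).
1. S is the intersection of line YN and line MW ⇒ S = (2, -1)
S = M + t·(W−M) with t = -1, so MS:SW = t:(1−t) = -1:2

MS:SW = -1/2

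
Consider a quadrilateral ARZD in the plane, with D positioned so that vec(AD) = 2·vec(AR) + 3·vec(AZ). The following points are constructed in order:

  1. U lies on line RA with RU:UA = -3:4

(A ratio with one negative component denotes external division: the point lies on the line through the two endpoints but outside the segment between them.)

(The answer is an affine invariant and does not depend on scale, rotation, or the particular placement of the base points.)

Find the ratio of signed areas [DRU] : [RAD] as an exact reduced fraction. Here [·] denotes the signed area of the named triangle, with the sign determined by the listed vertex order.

[DRU]:[RAD] = -3

Set A = (0, 0), R = (1, 0), Z = (0, 1), D = (2, 3); any affine frame gives the same invariant.
1. U lies on line RA with RU:UA = -3:4 ⇒ U = (4, 0)
2·[DRU] = 9, 2·[RAD] = -3
[DRU]:[RAD] = 9:-3 = -3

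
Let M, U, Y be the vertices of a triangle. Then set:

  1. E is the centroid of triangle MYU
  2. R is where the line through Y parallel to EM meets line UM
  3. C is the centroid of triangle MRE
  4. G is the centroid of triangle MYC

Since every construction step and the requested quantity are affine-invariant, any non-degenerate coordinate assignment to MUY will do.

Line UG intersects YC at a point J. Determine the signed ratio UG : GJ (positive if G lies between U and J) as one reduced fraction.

Assign M = (0, 0), U = (1, 0), Y = (0, 1) — the answer is frame-independent, so this choice is without loss of generality.
1. E is the centroid of triangle MYU ⇒ E = (1/3, 1/3)
2. R is where the line through Y parallel to EM meets line UM ⇒ R = (-1, 0)
3. C is the centroid of triangle MRE ⇒ C = (-2/9, 1/9)
4. G is the centroid of triangle MYC ⇒ G = (-2/27, 10/27)
line UG meets YC at J = (-19/126, 25/63)
G = U + t·(J−U) with t = 14/15, so UG:GJ = 14/15:1/15

UG:GJ = 14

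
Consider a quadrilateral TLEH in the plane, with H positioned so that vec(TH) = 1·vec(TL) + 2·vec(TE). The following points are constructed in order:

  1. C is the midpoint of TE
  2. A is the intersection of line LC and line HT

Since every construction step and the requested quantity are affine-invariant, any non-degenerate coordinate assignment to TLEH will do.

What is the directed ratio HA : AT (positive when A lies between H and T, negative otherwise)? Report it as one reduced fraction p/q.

HA:AT = 4

Work in coordinates with T = (0, 0), L = (1, 0), E = (0, 1), H = (1, 2).
1. C is the midpoint of TE ⇒ C = (0, 1/2)
2. A is the intersection of line LC and line HT ⇒ A = (1/5, 2/5)
A = H + t·(T−H) with t = 4/5, so HA:AT = t:(1−t) = 4/5:1/5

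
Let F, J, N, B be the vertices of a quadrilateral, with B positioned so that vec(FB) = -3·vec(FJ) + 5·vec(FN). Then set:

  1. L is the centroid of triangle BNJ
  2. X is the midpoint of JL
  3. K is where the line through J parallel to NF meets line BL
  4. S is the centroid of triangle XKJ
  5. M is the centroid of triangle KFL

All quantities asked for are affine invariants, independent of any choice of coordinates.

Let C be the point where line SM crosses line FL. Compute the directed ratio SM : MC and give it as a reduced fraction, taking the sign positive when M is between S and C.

Choose coordinates F = (0, 0), J = (1, 0), N = (0, 1), B = (-3, 5).
1. L is the centroid of triangle BNJ ⇒ L = (-2/3, 2)
2. X is the midpoint of JL ⇒ X = (1/6, 1)
3. K is where the line through J parallel to NF meets line BL ⇒ K = (1, -1/7)
4. S is the centroid of triangle XKJ ⇒ S = (13/18, 2/7)
5. M is the centroid of triangle KFL ⇒ M = (1/9, 13/21)
line SM meets FL at C = (-157/567, 157/189)
M = S + t·(C−S) with t = 63/103, so SM:MC = 63/103:40/103

SM:MC = 63/40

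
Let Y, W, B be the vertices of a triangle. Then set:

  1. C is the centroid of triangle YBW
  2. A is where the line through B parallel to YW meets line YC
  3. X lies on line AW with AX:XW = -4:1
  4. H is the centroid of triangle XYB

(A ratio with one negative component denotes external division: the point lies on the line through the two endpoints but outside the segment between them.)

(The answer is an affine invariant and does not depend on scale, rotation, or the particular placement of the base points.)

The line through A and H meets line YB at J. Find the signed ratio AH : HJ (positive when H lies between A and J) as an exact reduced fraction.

AH:HJ = 2

Choose coordinates Y = (0, 0), W = (1, 0), B = (0, 1).
1. C is the centroid of triangle YBW ⇒ C = (1/3, 1/3)
2. A is where the line through B parallel to YW meets line YC ⇒ A = (1, 1)
3. X lies on line AW with AX:XW = -4:1 ⇒ X = (1, -1/3)
4. H is the centroid of triangle XYB ⇒ H = (1/3, 2/9)
line AH meets YB at J = (0, -1/6)
H = A + t·(J−A) with t = 2/3, so AH:HJ = 2/3:1/3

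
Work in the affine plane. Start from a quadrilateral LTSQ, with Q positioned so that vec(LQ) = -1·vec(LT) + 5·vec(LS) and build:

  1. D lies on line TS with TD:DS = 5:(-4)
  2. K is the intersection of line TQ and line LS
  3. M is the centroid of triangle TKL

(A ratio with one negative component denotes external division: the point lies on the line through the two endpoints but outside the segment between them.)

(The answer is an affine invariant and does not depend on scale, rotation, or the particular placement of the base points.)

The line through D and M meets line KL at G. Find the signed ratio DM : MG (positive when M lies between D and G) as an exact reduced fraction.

DM:MG = -13

Work in coordinates with L = (0, 0), T = (1, 0), S = (0, 1), Q = (-1, 5).
1. D lies on line TS with TD:DS = 5:(-4) ⇒ D = (-4, 5)
2. K is the intersection of line TQ and line LS ⇒ K = (0, 5/2)
3. M is the centroid of triangle TKL ⇒ M = (1/3, 5/6)
line DM meets KL at G = (0, 15/13)
M = D + t·(G−D) with t = 13/12, so DM:MG = 13/12:-1/12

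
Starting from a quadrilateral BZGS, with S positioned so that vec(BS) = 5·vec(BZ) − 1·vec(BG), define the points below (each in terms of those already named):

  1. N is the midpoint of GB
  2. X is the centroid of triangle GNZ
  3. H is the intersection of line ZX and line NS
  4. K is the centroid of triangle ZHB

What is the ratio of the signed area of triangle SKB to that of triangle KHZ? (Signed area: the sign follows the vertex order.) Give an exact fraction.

[SKB]:[KHZ] = -29/3

Assign B = (0, 0), Z = (1, 0), G = (0, 1), S = (5, -1) — the answer is frame-independent, so this choice is without loss of generality.
1. N is the midpoint of GB ⇒ N = (0, 1/2)
2. X is the centroid of triangle GNZ ⇒ X = (1/3, 1/2)
3. H is the intersection of line ZX and line NS ⇒ H = (5/9, 1/3)
4. K is the centroid of triangle ZHB ⇒ K = (14/27, 1/9)
2·[SKB] = 29/27, 2·[KHZ] = -1/9
[SKB]:[KHZ] = 29/27:-1/9 = -29/3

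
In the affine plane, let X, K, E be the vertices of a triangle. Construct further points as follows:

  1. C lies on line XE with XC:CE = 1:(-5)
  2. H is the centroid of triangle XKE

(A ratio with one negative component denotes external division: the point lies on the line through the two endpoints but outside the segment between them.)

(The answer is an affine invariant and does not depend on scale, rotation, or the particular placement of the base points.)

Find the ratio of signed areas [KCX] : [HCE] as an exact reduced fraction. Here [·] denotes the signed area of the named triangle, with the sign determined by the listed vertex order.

Choose coordinates X = (0, 0), K = (1, 0), E = (0, 1).
1. C lies on line XE with XC:CE = 1:(-5) ⇒ C = (0, -1/4)
2. H is the centroid of triangle XKE ⇒ H = (1/3, 1/3)
2·[KCX] = -1/4, 2·[HCE] = -5/12
[KCX]:[HCE] = -1/4:-5/12 = 3/5

[KCX]:[HCE] = 3/5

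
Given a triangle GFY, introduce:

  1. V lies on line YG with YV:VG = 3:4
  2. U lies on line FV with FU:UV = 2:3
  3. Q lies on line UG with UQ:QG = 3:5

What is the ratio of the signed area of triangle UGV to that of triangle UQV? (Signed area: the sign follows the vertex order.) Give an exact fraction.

Work in coordinates with G = (0, 0), F = (1, 0), Y = (0, 1).
1. V lies on line YG with YV:VG = 3:4 ⇒ V = (0, 4/7)
2. U lies on line FV with FU:UV = 2:3 ⇒ U = (3/5, 8/35)
3. Q lies on line UG with UQ:QG = 3:5 ⇒ Q = (3/8, 1/7)
2·[UGV] = -12/35, 2·[UQV] = -9/70
[UGV]:[UQV] = -12/35:-9/70 = 8/3

[UGV]:[UQV] = 8/3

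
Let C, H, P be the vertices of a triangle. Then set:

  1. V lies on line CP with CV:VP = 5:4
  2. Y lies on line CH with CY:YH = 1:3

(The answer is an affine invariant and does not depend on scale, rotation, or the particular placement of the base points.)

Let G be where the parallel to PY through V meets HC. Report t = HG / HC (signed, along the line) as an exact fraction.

t = 31/36

Work in coordinates with C = (0, 0), H = (1, 0), P = (0, 1).
1. V lies on line CP with CV:VP = 5:4 ⇒ V = (0, 5/9)
2. Y lies on line CH with CY:YH = 1:3 ⇒ Y = (1/4, 0)
through V parallel to PY: direction (1/4, -1); meets HC at G = (5/36, 0)
G = H + t·(C−H) with t = 31/36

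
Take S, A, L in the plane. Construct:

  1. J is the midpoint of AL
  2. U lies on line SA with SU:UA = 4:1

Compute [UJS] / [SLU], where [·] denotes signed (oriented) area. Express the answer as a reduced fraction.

Set S = (0, 0), A = (1, 0), L = (0, 1); any affine frame gives the same invariant.
1. J is the midpoint of AL ⇒ J = (1/2, 1/2)
2. U lies on line SA with SU:UA = 4:1 ⇒ U = (4/5, 0)
2·[UJS] = 2/5, 2·[SLU] = -4/5
[UJS]:[SLU] = 2/5:-4/5 = -1/2

[UJS]:[SLU] = -1/2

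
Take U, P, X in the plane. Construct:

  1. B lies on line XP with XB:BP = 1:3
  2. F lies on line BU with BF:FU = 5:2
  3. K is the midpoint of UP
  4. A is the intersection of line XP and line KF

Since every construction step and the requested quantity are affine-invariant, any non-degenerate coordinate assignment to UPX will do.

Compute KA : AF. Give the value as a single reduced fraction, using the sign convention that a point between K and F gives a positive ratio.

Assign U = (0, 0), P = (1, 0), X = (0, 1) — the answer is frame-independent, so this choice is without loss of generality.
1. B lies on line XP with XB:BP = 1:3 ⇒ B = (1/4, 3/4)
2. F lies on line BU with BF:FU = 5:2 ⇒ F = (1/14, 3/14)
3. K is the midpoint of UP ⇒ K = (1/2, 0)
4. A is the intersection of line XP and line KF ⇒ A = (3/2, -1/2)
A = K + t·(F−K) with t = -7/3, so KA:AF = t:(1−t) = -7/3:10/3

KA:AF = -7/10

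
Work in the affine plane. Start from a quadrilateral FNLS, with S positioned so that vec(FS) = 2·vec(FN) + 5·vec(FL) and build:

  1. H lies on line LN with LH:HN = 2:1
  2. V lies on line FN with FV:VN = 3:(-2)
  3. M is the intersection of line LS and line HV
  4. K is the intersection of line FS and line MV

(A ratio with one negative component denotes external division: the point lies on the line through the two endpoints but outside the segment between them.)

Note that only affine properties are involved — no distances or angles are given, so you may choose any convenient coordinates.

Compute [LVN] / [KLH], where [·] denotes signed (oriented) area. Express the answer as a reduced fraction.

[LVN]:[KLH] = 111/16

Work in coordinates with F = (0, 0), N = (1, 0), L = (0, 1), S = (2, 5).
1. H lies on line LN with LH:HN = 2:1 ⇒ H = (2/3, 1/3)
2. V lies on line FN with FV:VN = 3:(-2) ⇒ V = (3, 0)
3. M is the intersection of line LS and line HV ⇒ M = (-4/15, 7/15)
4. K is the intersection of line FS and line MV ⇒ K = (6/37, 15/37)
2·[LVN] = -2, 2·[KLH] = -32/111
[LVN]:[KLH] = -2:-32/111 = 111/16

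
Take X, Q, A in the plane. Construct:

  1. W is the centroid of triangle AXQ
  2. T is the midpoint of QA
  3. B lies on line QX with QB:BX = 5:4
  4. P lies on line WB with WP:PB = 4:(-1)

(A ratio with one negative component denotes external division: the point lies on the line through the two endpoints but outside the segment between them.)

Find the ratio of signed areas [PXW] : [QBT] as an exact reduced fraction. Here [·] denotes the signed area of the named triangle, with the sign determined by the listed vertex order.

Work in coordinates with X = (0, 0), Q = (1, 0), A = (0, 1).
1. W is the centroid of triangle AXQ ⇒ W = (1/3, 1/3)
2. T is the midpoint of QA ⇒ T = (1/2, 1/2)
3. B lies on line QX with QB:BX = 5:4 ⇒ B = (4/9, 0)
4. P lies on line WB with WP:PB = 4:(-1) ⇒ P = (13/27, -1/9)
2·[PXW] = -16/81, 2·[QBT] = -5/18
[PXW]:[QBT] = -16/81:-5/18 = 32/45

[PXW]:[QBT] = 32/45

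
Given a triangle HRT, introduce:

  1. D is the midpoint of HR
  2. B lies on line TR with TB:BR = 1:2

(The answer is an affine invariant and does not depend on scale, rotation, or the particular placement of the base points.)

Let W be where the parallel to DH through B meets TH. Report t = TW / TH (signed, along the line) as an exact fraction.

Assign H = (0, 0), R = (1, 0), T = (0, 1) — the answer is frame-independent, so this choice is without loss of generality.
1. D is the midpoint of HR ⇒ D = (1/2, 0)
2. B lies on line TR with TB:BR = 1:2 ⇒ B = (1/3, 2/3)
through B parallel to DH: direction (-1/2, 0); meets TH at W = (0, 2/3)
W = T + t·(H−T) with t = 1/3

t = 1/3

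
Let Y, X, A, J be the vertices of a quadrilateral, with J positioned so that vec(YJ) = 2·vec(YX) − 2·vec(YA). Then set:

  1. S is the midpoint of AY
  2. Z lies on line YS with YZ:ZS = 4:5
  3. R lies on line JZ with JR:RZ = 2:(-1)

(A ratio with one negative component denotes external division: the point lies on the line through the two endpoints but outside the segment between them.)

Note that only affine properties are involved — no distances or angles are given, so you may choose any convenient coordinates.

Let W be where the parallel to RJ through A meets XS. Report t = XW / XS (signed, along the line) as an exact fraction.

Work in coordinates with Y = (0, 0), X = (1, 0), A = (0, 1), J = (2, -2).
1. S is the midpoint of AY ⇒ S = (0, 1/2)
2. Z lies on line YS with YZ:ZS = 4:5 ⇒ Z = (0, 2/9)
3. R lies on line JZ with JR:RZ = 2:(-1) ⇒ R = (-2, 22/9)
through A parallel to RJ: direction (4, -40/9); meets XS at W = (9/11, 1/11)
W = X + t·(S−X) with t = 2/11

t = 2/11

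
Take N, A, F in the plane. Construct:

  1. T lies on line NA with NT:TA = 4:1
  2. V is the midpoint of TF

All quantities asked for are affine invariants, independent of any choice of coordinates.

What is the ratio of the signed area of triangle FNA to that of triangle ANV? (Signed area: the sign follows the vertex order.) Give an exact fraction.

Work in coordinates with N = (0, 0), A = (1, 0), F = (0, 1).
1. T lies on line NA with NT:TA = 4:1 ⇒ T = (4/5, 0)
2. V is the midpoint of TF ⇒ V = (2/5, 1/2)
2·[FNA] = 1, 2·[ANV] = -1/2
[FNA]:[ANV] = 1:-1/2 = -2

[FNA]:[ANV] = -2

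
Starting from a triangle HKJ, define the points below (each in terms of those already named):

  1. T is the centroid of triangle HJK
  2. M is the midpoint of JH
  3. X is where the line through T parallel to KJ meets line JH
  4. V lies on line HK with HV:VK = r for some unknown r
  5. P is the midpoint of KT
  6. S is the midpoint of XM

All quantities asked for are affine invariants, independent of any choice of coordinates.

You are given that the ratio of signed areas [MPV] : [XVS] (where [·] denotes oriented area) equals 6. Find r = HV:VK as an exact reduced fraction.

r = 2/3

Work in coordinates with H = (0, 0), K = (1, 0), J = (0, 1).
1. T is the centroid of triangle HJK ⇒ T = (1/3, 1/3)
2. M is the midpoint of JH ⇒ M = (0, 1/2)
3. X is where the line through T parallel to KJ meets line JH ⇒ X = (0, 2/3)
4. With HV:VK = r, write λ = r/(r+1) so V = H + λ·(K−H); V is affine-linear in λ
5. P is the midpoint of KT ⇒ P = (2/3, 1/6)
6. S is the midpoint of XM ⇒ S = (0, 7/12)
Every point depending on V is an affine combination of V and λ-independent points, so each such coordinate is linear in λ; the λ² term in each signed area is a multiple of (K−H)×(K−H) = 0, so 2·[MPV] and 2·[XVS] are each linear in λ. Evaluating at λ=0 and λ=1:
  2·[MPV] = 1/3·λ − 1/3,   2·[XVS] = -1/12·λ
So [MPV]:[XVS] = (1/3·λ − 1/3) / (-1/12·λ). Setting this equal to 6:
  1/3·λ − 1/3 = 6·(-1/12·λ)  ⇒  λ = 2/5
Then r = λ/(1−λ) = (2/5)/(3/5) = 2/3. Check: with r = 2/3, V = (2/5, 0) and [MPV]:[XVS] = 6 as required.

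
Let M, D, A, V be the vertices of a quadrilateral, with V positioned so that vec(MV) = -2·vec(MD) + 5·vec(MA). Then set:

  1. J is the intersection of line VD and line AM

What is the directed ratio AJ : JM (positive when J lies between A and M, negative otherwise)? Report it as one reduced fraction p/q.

AJ:JM = -2/5

Choose coordinates M = (0, 0), D = (1, 0), A = (0, 1), V = (-2, 5).
1. J is the intersection of line VD and line AM ⇒ J = (0, 5/3)
J = A + t·(M−A) with t = -2/3, so AJ:JM = t:(1−t) = -2/3:5/3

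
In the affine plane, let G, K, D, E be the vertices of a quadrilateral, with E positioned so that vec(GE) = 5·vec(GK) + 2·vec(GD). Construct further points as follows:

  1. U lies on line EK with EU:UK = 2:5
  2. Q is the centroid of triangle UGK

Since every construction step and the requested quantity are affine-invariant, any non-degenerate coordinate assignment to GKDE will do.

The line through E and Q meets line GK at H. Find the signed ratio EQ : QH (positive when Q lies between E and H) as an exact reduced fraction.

EQ:QH = 16/5

Assign G = (0, 0), K = (1, 0), D = (0, 1), E = (5, 2) — the answer is frame-independent, so this choice is without loss of generality.
1. U lies on line EK with EU:UK = 2:5 ⇒ U = (27/7, 10/7)
2. Q is the centroid of triangle UGK ⇒ Q = (34/21, 10/21)
line EQ meets GK at H = (9/16, 0)
Q = E + t·(H−E) with t = 16/21, so EQ:QH = 16/21:5/21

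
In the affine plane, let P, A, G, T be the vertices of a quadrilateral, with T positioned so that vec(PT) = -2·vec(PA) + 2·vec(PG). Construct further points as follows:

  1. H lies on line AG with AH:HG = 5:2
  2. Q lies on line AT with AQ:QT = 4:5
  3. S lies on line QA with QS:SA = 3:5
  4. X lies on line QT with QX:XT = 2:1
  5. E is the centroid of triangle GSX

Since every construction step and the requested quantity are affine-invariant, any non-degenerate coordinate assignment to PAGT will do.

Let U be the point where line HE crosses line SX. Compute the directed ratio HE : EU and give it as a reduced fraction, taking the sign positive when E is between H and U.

HE:EU = 8/7

Work in coordinates with P = (0, 0), A = (1, 0), G = (0, 1), T = (-2, 2).
1. H lies on line AG with AH:HG = 5:2 ⇒ H = (2/7, 5/7)
2. Q lies on line AT with AQ:QT = 4:5 ⇒ Q = (-1/3, 8/9)
3. S lies on line QA with QS:SA = 3:5 ⇒ S = (1/6, 5/9)
4. X lies on line QT with QX:XT = 2:1 ⇒ X = (-13/9, 44/27)
5. E is the centroid of triangle GSX ⇒ E = (-23/54, 86/81)
line HE meets SX at U = (-151/144, 295/216)
E = H + t·(U−H) with t = 8/15, so HE:EU = 8/15:7/15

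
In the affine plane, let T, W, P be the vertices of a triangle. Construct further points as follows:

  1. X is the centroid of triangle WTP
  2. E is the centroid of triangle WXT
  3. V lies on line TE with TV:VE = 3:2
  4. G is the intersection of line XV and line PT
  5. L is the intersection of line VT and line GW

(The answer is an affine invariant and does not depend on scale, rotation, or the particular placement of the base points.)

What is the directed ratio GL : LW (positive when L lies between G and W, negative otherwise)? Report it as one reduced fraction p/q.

Assign T = (0, 0), W = (1, 0), P = (0, 1) — the answer is frame-independent, so this choice is without loss of generality.
1. X is the centroid of triangle WTP ⇒ X = (1/3, 1/3)
2. E is the centroid of triangle WXT ⇒ E = (4/9, 1/9)
3. V lies on line TE with TV:VE = 3:2 ⇒ V = (4/15, 1/15)
4. G is the intersection of line XV and line PT ⇒ G = (0, -1)
5. L is the intersection of line VT and line GW ⇒ L = (4/3, 1/3)
L = G + t·(W−G) with t = 4/3, so GL:LW = t:(1−t) = 4/3:-1/3

GL:LW = -4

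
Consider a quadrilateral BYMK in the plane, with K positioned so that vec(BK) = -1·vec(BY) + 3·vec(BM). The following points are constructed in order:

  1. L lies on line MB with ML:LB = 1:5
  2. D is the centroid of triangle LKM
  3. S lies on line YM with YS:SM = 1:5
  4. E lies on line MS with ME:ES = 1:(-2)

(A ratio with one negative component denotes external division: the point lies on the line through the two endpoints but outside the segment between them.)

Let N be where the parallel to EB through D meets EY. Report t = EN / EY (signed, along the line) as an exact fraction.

Choose coordinates B = (0, 0), Y = (1, 0), M = (0, 1), K = (-1, 3).
1. L lies on line MB with ML:LB = 1:5 ⇒ L = (0, 5/6)
2. D is the centroid of triangle LKM ⇒ D = (-1/3, 29/18)
3. S lies on line YM with YS:SM = 1:5 ⇒ S = (5/6, 1/6)
4. E lies on line MS with ME:ES = 1:(-2) ⇒ E = (-5/6, 11/6)
through D parallel to EB: direction (5/6, -11/6); meets EY at N = (-11/108, 119/108)
N = E + t·(Y−E) with t = 79/198

t = 79/198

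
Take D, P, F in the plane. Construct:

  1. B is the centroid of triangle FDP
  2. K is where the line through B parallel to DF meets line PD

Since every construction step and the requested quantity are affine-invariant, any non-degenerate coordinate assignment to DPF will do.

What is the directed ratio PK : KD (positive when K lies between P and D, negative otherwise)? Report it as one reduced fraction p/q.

PK:KD = 2

Set D = (0, 0), P = (1, 0), F = (0, 1); any affine frame gives the same invariant.
1. B is the centroid of triangle FDP ⇒ B = (1/3, 1/3)
2. K is where the line through B parallel to DF meets line PD ⇒ K = (1/3, 0)
K = P + t·(D−P) with t = 2/3, so PK:KD = t:(1−t) = 2/3:1/3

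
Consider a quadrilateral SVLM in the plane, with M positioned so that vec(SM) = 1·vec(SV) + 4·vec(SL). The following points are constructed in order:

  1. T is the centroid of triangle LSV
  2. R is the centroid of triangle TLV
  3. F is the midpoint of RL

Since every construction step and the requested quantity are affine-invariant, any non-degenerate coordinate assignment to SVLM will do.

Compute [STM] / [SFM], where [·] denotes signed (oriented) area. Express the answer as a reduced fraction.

Assign S = (0, 0), V = (1, 0), L = (0, 1), M = (1, 4) — the answer is frame-independent, so this choice is without loss of generality.
1. T is the centroid of triangle LSV ⇒ T = (1/3, 1/3)
2. R is the centroid of triangle TLV ⇒ R = (4/9, 4/9)
3. F is the midpoint of RL ⇒ F = (2/9, 13/18)
2·[STM] = 1, 2·[SFM] = 1/6
[STM]:[SFM] = 1:1/6 = 6

[STM]:[SFM] = 6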